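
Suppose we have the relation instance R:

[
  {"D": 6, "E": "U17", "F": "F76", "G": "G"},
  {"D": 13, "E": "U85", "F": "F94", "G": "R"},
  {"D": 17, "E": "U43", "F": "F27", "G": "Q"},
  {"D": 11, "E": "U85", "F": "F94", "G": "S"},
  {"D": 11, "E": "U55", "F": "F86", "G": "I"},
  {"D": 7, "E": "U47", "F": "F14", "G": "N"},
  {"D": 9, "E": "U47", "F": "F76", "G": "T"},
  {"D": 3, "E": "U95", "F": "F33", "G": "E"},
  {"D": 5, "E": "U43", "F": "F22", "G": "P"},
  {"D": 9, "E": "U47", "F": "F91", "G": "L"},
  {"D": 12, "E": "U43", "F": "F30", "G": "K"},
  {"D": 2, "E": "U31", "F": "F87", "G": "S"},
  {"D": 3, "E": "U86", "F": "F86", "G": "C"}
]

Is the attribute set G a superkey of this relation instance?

Two distinct rows share G=S, so G does not determine every attribute — not a superkey.

No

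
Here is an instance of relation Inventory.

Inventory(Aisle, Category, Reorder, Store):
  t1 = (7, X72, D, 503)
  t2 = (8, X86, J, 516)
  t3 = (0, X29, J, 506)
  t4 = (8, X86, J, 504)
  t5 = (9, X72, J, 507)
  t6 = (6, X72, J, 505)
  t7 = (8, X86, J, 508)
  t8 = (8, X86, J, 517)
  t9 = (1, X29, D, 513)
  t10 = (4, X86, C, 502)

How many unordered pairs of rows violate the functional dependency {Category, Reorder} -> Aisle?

1

(Category=X86, Reorder=J): all 4 rows agree on Aisle — 0 pairs.
(Category=X72, Reorder=J): violating pairs (5,6) — 1 pair.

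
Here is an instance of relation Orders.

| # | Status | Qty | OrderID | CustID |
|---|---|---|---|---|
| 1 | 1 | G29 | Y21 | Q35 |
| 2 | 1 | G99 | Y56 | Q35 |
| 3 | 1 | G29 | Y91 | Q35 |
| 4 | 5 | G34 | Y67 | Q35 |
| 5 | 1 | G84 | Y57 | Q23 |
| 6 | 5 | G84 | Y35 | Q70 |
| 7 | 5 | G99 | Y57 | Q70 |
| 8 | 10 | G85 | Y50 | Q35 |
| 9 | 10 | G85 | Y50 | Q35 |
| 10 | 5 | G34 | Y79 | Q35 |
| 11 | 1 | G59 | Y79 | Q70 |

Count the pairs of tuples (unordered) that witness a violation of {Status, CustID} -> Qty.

3

(Status=1, CustID=Q35): violating pairs (1,2), (2,3) — 2 pairs.
(Status=5, CustID=Q35): all 2 rows agree on Qty — 0 pairs.
(Status=5, CustID=Q70): violating pairs (6,7) — 1 pair.
(Status=10, CustID=Q35): all 2 rows agree on Qty — 0 pairs.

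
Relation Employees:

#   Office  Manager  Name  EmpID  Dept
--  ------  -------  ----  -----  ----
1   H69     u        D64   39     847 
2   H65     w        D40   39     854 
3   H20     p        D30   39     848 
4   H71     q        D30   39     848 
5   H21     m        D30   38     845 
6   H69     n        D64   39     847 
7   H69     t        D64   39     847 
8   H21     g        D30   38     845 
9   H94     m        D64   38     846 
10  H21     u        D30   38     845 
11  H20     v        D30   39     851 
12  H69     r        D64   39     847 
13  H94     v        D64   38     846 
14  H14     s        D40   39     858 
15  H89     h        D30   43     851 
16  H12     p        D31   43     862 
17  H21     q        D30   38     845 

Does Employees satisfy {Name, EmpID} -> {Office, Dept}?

(Name=D64, EmpID=39): rows 1, 6, 7, 12 → {Office,Dept} = (H69, 847), (H69, 847), (H69, 847), (H69, 847) ✓
(Name=D40, EmpID=39): rows 2, 14 → {Office,Dept} takes values {(H65, 854), (H14, 858)} — violation
(Name=D30, EmpID=39): rows 3, 4, 11 → {Office,Dept} takes values {(H20, 848), (H71, 848), (H20, 851)} — violation
(Name=D30, EmpID=38): rows 5, 8, 10, 17 → {Office,Dept} = (H21, 845), (H21, 845), (H21, 845), (H21, 845) ✓
(Name=D64, EmpID=38): rows 9, 13 → {Office,Dept} = (H94, 846), (H94, 846) ✓
(Name=D30, EmpID=43): row 15 → {Office,Dept} = (H89, 851) ✓
(Name=D31, EmpID=43): row 16 → {Office,Dept} = (H12, 862) ✓
Two rows agree on {Name, EmpID} but differ on {Office, Dept}, so {Name, EmpID} -> {Office, Dept} does not hold.

No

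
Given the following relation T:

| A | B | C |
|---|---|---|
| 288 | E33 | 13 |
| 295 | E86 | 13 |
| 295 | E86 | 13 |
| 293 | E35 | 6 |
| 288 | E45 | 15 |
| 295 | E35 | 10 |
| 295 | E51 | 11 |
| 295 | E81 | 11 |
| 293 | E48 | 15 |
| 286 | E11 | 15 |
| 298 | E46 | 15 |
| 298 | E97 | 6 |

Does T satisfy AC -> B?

(A=288, C=13): 1 row → B = E33 ✓
(A=295, C=13): 2 rows → B = E86, E86 ✓
(A=293, C=6): 1 row → B = E35 ✓
(A=288, C=15): 1 row → B = E45 ✓
(A=295, C=10): 1 row → B = E35 ✓
(A=295, C=11): 2 rows → B takes values {E51, E81} — violation
(A=293, C=15): 1 row → B = E48 ✓
(A=286, C=15): 1 row → B = E11 ✓
(A=298, C=15): 1 row → B = E46 ✓
(A=298, C=6): 1 row → B = E97 ✓
Two rows agree on AC but differ on B, so AC -> B does not hold.

No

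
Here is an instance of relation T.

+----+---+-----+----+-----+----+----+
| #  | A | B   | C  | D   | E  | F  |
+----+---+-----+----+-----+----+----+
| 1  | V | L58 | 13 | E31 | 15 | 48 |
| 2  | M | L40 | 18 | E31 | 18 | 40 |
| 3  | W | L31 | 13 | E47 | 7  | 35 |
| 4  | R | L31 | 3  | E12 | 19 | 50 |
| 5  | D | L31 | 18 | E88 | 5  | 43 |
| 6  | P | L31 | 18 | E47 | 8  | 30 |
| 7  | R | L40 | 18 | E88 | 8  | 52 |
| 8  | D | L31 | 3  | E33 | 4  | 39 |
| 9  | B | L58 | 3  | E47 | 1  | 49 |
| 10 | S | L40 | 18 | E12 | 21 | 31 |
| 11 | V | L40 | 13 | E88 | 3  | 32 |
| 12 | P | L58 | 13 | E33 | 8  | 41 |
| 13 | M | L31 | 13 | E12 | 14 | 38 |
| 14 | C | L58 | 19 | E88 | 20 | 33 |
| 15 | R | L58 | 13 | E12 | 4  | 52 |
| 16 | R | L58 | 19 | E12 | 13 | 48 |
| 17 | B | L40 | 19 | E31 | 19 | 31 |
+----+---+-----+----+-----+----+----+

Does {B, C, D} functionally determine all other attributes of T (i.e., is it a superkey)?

Yes

All 17 rows have distinct {B, C, D} values, so {B, C, D} → (all attributes) holds and {B, C, D} is a superkey.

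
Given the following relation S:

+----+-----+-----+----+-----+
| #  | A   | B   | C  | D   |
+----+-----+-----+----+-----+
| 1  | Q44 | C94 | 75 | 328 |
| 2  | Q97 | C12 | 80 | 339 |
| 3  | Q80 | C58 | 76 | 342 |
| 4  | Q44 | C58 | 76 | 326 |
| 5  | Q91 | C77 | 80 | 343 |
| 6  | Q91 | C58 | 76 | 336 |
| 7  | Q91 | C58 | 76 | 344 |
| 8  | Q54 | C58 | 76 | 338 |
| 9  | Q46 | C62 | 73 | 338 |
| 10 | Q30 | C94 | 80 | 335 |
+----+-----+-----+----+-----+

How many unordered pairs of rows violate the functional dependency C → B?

3

C=80: violating pairs (2,5), (2,10), (5,10) — 3 pairs.
C=76: all 5 rows agree on B — 0 pairs.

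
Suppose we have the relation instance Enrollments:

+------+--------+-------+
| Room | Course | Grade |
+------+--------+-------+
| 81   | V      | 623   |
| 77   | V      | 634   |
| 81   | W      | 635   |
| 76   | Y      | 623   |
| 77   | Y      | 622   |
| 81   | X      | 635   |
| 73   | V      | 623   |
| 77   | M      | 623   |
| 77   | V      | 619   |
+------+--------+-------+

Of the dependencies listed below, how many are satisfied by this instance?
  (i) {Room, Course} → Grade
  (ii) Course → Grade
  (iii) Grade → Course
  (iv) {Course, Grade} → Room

0

(i) {Room, Course} → Grade: (Room=77, Course=V): 2 rows → Grade takes values {634, 619} — violation — fails.
(ii) Course → Grade: Course=V: 4 rows → Grade takes values {623, 634, 619} — violation; Course=Y: 2 rows → Grade takes values {623, 622} — violation — fails.
(iii) Grade → Course: Grade=623: 4 rows → Course takes values {V, Y, M} — violation; Grade=635: 2 rows → Course takes values {W, X} — violation — fails.
(iv) {Course, Grade} → Room: (Course=V, Grade=623): 2 rows → Room takes values {81, 73} — violation — fails.
None of the 4 dependencies hold.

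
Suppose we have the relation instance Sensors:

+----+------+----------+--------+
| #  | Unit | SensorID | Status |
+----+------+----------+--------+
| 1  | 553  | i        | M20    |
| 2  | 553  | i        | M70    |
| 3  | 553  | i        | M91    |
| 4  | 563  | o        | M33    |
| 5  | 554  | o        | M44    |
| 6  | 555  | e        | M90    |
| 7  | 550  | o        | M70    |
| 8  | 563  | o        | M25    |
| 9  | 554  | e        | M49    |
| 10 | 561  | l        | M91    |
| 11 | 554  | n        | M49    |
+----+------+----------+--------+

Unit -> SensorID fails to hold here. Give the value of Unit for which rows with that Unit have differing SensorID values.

554

Unit=553: rows 1, 2, 3 → SensorID = i, i, i ✓
Unit=563: rows 4, 8 → SensorID = o, o ✓
Unit=554: rows 5, 9, 11 → SensorID takes values {o, e, n} — violation
Unit=555: row 6 → SensorID = e ✓
Unit=550: row 7 → SensorID = o ✓
Unit=561: row 10 → SensorID = l ✓
The only Unit value with inconsistent SensorID is Unit=554.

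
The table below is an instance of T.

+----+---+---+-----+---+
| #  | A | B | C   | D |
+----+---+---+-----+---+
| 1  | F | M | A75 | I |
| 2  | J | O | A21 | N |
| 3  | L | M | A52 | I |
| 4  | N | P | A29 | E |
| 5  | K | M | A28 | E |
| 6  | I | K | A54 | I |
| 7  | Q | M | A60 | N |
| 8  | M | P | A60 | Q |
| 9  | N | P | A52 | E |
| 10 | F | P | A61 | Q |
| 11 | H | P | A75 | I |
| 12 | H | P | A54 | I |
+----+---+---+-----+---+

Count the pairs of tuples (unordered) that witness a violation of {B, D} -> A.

2

(B=M, D=I): violating pairs (1,3) — 1 pair.
(B=P, D=E): all 2 rows agree on A — 0 pairs.
(B=P, D=Q): violating pairs (8,10) — 1 pair.
(B=P, D=I): all 2 rows agree on A — 0 pairs.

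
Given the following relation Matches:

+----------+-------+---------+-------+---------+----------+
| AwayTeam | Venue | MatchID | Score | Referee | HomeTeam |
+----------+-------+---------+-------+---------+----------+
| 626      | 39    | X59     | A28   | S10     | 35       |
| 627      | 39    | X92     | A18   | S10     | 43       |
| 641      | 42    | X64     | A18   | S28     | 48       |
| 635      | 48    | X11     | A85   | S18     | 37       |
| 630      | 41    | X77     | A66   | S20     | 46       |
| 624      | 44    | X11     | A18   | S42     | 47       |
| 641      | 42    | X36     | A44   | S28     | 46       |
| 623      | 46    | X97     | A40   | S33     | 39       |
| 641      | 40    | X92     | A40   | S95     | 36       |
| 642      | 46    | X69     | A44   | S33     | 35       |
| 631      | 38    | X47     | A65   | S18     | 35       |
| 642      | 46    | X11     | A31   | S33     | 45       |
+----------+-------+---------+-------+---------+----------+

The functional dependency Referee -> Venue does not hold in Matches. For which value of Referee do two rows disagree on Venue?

S18

Referee=S10: 2 rows → Venue = 39, 39 ✓
Referee=S28: 2 rows → Venue = 42, 42 ✓
Referee=S18: 2 rows → Venue takes values {48, 38} — violation
Referee=S20: 1 row → Venue = 41 ✓
Referee=S42: 1 row → Venue = 44 ✓
Referee=S33: 3 rows → Venue = 46, 46, 46 ✓
Referee=S95: 1 row → Venue = 40 ✓
The only Referee value with inconsistent Venue is Referee=S18.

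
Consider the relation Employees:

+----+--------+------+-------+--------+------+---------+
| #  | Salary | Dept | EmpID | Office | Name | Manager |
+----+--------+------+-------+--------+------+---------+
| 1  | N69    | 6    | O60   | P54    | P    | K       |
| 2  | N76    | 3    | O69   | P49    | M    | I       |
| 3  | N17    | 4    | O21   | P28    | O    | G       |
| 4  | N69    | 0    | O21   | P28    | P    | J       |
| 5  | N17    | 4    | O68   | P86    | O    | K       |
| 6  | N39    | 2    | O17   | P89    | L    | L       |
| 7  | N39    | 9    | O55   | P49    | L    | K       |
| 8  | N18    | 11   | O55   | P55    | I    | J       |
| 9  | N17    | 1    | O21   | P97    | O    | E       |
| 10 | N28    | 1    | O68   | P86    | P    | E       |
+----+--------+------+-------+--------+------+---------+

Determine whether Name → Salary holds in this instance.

No

Name=P: rows 1, 4, 10 → Salary takes values {N69, N28} — violation
Name=M: row 2 → Salary = N76 ✓
Name=O: rows 3, 5, 9 → Salary = N17, N17, N17 ✓
Name=L: rows 6, 7 → Salary = N39, N39 ✓
Name=I: row 8 → Salary = N18 ✓
Two rows agree on Name but differ on Salary, so Name → Salary does not hold.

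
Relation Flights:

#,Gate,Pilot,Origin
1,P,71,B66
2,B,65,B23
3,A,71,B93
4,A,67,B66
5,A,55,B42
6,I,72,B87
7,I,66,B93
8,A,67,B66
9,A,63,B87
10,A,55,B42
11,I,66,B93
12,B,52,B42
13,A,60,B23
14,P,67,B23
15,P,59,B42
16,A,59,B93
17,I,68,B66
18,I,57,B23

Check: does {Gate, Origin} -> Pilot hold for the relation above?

(Gate=P, Origin=B66): row 1 → Pilot = 71 ✓
(Gate=B, Origin=B23): row 2 → Pilot = 65 ✓
(Gate=A, Origin=B93): rows 3, 16 → Pilot takes values {71, 59} — violation
(Gate=A, Origin=B66): rows 4, 8 → Pilot = 67, 67 ✓
(Gate=A, Origin=B42): rows 5, 10 → Pilot = 55, 55 ✓
(Gate=I, Origin=B87): row 6 → Pilot = 72 ✓
(Gate=I, Origin=B93): rows 7, 11 → Pilot = 66, 66 ✓
(Gate=A, Origin=B87): row 9 → Pilot = 63 ✓
(Gate=B, Origin=B42): row 12 → Pilot = 52 ✓
(Gate=A, Origin=B23): row 13 → Pilot = 60 ✓
(Gate=P, Origin=B23): row 14 → Pilot = 67 ✓
(Gate=P, Origin=B42): row 15 → Pilot = 59 ✓
(Gate=I, Origin=B66): row 17 → Pilot = 68 ✓
(Gate=I, Origin=B23): row 18 → Pilot = 57 ✓
Two rows agree on {Gate, Origin} but differ on Pilot, so {Gate, Origin} -> Pilot does not hold.

No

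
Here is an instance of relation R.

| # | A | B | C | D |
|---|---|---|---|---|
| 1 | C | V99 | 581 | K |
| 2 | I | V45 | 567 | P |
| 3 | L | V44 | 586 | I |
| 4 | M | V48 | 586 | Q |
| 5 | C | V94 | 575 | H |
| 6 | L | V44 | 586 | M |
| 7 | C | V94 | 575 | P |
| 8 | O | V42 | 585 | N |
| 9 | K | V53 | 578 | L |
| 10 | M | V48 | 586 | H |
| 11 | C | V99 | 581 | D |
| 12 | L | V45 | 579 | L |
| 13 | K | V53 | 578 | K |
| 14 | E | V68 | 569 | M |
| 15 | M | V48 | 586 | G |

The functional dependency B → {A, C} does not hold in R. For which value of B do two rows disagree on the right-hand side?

V45

B=V99: rows 1, 11 → {A,C} = (C, 581), (C, 581) ✓
B=V45: rows 2, 12 → {A,C} takes values {(I, 567), (L, 579)} — violation
B=V44: rows 3, 6 → {A,C} = (L, 586), (L, 586) ✓
B=V48: rows 4, 10, 15 → {A,C} = (M, 586), (M, 586), (M, 586) ✓
B=V94: rows 5, 7 → {A,C} = (C, 575), (C, 575) ✓
B=V42: row 8 → {A,C} = (O, 585) ✓
B=V53: rows 9, 13 → {A,C} = (K, 578), (K, 578) ✓
B=V68: row 14 → {A,C} = (E, 569) ✓
The only B value with inconsistent RHS is B=V45.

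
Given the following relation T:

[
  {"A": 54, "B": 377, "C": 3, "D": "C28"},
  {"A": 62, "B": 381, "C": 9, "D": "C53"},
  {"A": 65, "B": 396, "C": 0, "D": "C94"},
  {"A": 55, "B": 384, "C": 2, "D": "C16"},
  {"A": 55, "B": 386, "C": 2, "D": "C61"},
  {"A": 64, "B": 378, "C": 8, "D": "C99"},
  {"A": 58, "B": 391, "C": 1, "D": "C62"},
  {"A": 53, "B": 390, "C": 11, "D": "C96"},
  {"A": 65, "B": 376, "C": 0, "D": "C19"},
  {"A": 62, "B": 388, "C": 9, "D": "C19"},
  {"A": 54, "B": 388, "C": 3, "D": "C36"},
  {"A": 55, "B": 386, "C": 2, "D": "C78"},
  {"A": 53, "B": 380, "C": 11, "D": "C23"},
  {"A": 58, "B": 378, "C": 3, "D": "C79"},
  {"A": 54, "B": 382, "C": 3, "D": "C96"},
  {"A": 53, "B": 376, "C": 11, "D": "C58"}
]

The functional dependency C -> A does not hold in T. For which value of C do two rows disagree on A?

C=3: 4 rows → A takes values {54, 58} — violation
C=9: 2 rows → A = 62, 62 ✓
C=0: 2 rows → A = 65, 65 ✓
C=2: 3 rows → A = 55, 55, 55 ✓
C=8: 1 row → A = 64 ✓
C=1: 1 row → A = 58 ✓
C=11: 3 rows → A = 53, 53, 53 ✓
The only C value with inconsistent A is C=3.

3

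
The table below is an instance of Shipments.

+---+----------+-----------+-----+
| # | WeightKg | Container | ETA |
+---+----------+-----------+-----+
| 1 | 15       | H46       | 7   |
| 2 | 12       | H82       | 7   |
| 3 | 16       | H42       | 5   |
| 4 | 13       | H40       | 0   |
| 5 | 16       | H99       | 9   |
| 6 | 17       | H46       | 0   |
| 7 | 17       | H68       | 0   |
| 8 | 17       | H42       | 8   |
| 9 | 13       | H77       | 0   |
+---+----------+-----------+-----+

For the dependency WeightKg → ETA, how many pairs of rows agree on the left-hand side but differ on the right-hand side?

3

WeightKg=16: violating pairs (3,5) — 1 pair.
WeightKg=13: all 2 rows agree on ETA — 0 pairs.
WeightKg=17: violating pairs (6,8), (7,8) — 2 pairs.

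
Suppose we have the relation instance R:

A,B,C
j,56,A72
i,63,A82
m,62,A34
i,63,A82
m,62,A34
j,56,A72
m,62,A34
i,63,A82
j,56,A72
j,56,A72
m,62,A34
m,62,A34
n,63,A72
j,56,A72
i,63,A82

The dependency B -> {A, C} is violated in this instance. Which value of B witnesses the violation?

B=56: 5 rows → {A,C} = (j, A72), (j, A72), (j, A72), (j, A72), (j, A72) ✓
B=63: 5 rows → {A,C} takes values {(i, A82), (n, A72)} — violation
B=62: 5 rows → {A,C} = (m, A34), (m, A34), (m, A34), (m, A34), (m, A34) ✓
The only B value with inconsistent RHS is B=63.

63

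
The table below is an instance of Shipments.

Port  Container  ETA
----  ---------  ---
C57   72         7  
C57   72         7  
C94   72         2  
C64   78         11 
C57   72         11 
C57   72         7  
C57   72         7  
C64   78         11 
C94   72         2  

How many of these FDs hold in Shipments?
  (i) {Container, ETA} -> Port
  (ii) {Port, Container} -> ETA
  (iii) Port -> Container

(i) {Container, ETA} -> Port: every LHS value maps to a single RHS value — holds.
(ii) {Port, Container} -> ETA: (Port=C57, Container=72): 5 rows → ETA takes values {7, 11} — violation — fails.
(iii) Port -> Container: every LHS value maps to a single RHS value — holds.
2 of the 3 dependencies hold.

2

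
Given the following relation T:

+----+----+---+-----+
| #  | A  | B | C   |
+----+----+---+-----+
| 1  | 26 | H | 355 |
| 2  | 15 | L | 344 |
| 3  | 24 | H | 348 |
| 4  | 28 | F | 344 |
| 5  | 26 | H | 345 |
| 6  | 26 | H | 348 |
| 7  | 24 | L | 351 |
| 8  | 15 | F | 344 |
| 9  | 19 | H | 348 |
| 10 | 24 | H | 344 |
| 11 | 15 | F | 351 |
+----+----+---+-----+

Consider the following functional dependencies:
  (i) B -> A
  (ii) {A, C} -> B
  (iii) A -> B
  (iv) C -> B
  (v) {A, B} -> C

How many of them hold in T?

(i) B -> A: B=H: rows 1, 3, 5, 6, 9, 10 → A takes values {26, 24, 19} — violation; B=L: rows 2, 7 → A takes values {15, 24} — violation; B=F: rows 4, 8, 11 → A takes values {28, 15} — violation — fails.
(ii) {A, C} -> B: (A=15, C=344): rows 2, 8 → B takes values {L, F} — violation — fails.
(iii) A -> B: A=15: rows 2, 8, 11 → B takes values {L, F} — violation; A=24: rows 3, 7, 10 → B takes values {H, L} — violation — fails.
(iv) C -> B: C=344: rows 2, 4, 8, 10 → B takes values {L, F, H} — violation; C=351: rows 7, 11 → B takes values {L, F} — violation — fails.
(v) {A, B} -> C: (A=26, B=H): rows 1, 5, 6 → C takes values {355, 345, 348} — violation; (A=24, B=H): rows 3, 10 → C takes values {348, 344} — violation; (A=15, B=F): rows 8, 11 → C takes values {344, 351} — violation — fails.
None of the 5 dependencies hold.

0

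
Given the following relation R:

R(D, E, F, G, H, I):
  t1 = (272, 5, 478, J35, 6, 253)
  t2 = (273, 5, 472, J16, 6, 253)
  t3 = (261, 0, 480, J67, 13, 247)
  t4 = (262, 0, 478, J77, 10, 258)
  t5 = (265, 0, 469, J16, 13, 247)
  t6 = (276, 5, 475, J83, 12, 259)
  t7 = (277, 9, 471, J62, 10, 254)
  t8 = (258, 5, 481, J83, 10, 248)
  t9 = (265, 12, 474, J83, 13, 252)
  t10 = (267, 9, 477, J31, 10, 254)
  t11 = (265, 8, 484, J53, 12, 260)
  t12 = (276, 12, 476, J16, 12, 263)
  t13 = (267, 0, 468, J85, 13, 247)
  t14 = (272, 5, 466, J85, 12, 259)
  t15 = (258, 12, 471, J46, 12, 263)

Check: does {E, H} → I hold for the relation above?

Yes

(E=5, H=6): rows 1, 2 → I = 253, 253 ✓
(E=0, H=13): rows 3, 5, 13 → I = 247, 247, 247 ✓
(E=0, H=10): row 4 → I = 258 ✓
(E=5, H=12): rows 6, 14 → I = 259, 259 ✓
(E=9, H=10): rows 7, 10 → I = 254, 254 ✓
(E=5, H=10): row 8 → I = 248 ✓
(E=12, H=13): row 9 → I = 252 ✓
(E=8, H=12): row 11 → I = 260 ✓
(E=12, H=12): rows 12, 15 → I = 263, 263 ✓
Every {E, H} value is associated with a single I value, so {E, H} → I holds.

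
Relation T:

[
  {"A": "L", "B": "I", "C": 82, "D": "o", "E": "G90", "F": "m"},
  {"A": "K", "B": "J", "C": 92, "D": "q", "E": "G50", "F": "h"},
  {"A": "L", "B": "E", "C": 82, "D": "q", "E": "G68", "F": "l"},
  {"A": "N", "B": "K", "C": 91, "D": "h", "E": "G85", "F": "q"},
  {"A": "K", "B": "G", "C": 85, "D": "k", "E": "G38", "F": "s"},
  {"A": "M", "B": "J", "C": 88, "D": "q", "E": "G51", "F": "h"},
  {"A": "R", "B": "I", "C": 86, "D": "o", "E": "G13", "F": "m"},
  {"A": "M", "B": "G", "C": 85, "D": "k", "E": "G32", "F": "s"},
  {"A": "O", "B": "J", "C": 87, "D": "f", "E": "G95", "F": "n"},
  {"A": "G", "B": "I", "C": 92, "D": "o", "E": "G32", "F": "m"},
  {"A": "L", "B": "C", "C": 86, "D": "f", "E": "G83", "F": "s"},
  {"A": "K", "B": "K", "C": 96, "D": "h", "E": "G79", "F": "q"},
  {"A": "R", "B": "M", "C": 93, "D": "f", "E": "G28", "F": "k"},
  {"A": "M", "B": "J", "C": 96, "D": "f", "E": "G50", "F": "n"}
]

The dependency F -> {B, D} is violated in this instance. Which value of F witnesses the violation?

s

F=m: 3 rows → {B,D} = (I, o), (I, o), (I, o) ✓
F=h: 2 rows → {B,D} = (J, q), (J, q) ✓
F=l: 1 row → {B,D} = (E, q) ✓
F=q: 2 rows → {B,D} = (K, h), (K, h) ✓
F=s: 3 rows → {B,D} takes values {(G, k), (C, f)} — violation
F=n: 2 rows → {B,D} = (J, f), (J, f) ✓
F=k: 1 row → {B,D} = (M, f) ✓
The only F value with inconsistent RHS is F=s.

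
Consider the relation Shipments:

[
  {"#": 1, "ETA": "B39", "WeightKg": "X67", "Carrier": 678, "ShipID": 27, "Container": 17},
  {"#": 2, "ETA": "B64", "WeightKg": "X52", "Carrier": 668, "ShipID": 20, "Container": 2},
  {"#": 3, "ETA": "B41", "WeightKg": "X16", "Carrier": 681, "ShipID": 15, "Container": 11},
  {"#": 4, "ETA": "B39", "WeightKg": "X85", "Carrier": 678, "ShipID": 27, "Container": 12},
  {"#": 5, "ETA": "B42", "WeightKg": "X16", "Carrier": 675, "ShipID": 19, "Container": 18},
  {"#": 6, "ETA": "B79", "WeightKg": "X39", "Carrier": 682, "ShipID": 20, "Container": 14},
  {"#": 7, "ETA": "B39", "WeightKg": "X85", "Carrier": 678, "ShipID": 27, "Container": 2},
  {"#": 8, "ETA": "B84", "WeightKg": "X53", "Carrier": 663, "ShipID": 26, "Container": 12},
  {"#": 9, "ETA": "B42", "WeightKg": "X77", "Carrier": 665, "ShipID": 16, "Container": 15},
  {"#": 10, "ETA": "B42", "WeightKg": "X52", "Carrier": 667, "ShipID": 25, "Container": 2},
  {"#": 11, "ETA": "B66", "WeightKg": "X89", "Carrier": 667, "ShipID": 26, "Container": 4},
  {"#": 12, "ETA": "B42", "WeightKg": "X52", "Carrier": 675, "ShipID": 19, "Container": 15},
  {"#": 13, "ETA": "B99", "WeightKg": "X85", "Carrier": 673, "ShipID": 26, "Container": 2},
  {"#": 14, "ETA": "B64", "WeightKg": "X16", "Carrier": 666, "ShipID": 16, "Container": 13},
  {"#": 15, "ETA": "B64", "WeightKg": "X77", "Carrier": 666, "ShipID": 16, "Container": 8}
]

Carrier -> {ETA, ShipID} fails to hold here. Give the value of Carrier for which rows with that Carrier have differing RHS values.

667

Carrier=678: rows 1, 4, 7 → {ETA,ShipID} = (B39, 27), (B39, 27), (B39, 27) ✓
Carrier=668: row 2 → {ETA,ShipID} = (B64, 20) ✓
Carrier=681: row 3 → {ETA,ShipID} = (B41, 15) ✓
Carrier=675: rows 5, 12 → {ETA,ShipID} = (B42, 19), (B42, 19) ✓
Carrier=682: row 6 → {ETA,ShipID} = (B79, 20) ✓
Carrier=663: row 8 → {ETA,ShipID} = (B84, 26) ✓
Carrier=665: row 9 → {ETA,ShipID} = (B42, 16) ✓
Carrier=667: rows 10, 11 → {ETA,ShipID} takes values {(B42, 25), (B66, 26)} — violation
Carrier=673: row 13 → {ETA,ShipID} = (B99, 26) ✓
Carrier=666: rows 14, 15 → {ETA,ShipID} = (B64, 16), (B64, 16) ✓
The only Carrier value with inconsistent RHS is Carrier=667.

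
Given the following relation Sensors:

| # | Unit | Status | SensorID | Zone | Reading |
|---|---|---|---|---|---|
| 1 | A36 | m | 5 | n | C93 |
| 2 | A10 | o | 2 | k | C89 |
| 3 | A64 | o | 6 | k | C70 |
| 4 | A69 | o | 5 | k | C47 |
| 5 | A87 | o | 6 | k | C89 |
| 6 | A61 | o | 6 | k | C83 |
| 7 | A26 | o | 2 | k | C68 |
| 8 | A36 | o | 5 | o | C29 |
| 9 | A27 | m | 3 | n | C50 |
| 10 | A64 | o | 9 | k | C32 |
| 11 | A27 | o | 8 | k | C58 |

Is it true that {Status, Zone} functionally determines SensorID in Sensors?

No

(Status=m, Zone=n): rows 1, 9 → SensorID takes values {5, 3} — violation
(Status=o, Zone=k): rows 2, 3, 4, 5, 6, 7, 10, 11 → SensorID takes values {2, 6, 5, 9, 8} — violation
(Status=o, Zone=o): row 8 → SensorID = 5 ✓
Two rows agree on {Status, Zone} but differ on SensorID, so {Status, Zone} -> SensorID does not hold.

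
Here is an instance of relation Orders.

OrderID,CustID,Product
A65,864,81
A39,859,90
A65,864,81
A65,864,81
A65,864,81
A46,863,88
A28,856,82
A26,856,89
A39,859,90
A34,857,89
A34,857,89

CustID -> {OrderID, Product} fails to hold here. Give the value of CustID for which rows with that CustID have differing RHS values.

CustID=864: 4 rows → {OrderID,Product} = (A65, 81), (A65, 81), (A65, 81), (A65, 81) ✓
CustID=859: 2 rows → {OrderID,Product} = (A39, 90), (A39, 90) ✓
CustID=863: 1 row → {OrderID,Product} = (A46, 88) ✓
CustID=856: 2 rows → {OrderID,Product} takes values {(A28, 82), (A26, 89)} — violation
CustID=857: 2 rows → {OrderID,Product} = (A34, 89), (A34, 89) ✓
The only CustID value with inconsistent RHS is CustID=856.

856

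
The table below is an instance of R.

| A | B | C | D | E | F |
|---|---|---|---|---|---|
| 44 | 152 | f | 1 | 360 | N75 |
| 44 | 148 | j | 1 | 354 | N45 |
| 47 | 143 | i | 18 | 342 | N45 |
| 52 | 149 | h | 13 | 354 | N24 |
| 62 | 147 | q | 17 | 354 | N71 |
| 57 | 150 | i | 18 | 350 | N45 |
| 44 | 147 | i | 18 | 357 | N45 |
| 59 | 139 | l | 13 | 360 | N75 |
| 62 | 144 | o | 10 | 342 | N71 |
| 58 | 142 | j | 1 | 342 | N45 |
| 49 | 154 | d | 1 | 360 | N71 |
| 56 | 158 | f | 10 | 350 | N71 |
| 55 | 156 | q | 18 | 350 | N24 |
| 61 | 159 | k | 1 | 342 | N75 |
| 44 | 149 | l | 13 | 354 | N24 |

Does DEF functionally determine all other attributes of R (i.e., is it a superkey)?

Two distinct rows share (D=13, E=354, F=N24), so DEF does not determine every attribute — not a superkey.

No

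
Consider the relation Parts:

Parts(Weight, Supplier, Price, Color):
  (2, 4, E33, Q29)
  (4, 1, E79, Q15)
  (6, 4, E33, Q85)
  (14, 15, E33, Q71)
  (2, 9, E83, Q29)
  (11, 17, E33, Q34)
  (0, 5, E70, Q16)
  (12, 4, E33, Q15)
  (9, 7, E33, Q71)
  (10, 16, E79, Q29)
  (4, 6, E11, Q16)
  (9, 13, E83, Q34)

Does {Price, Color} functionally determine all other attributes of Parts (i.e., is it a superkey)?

No

Two distinct rows share (Price=E33, Color=Q71), so {Price, Color} does not determine every attribute — not a superkey.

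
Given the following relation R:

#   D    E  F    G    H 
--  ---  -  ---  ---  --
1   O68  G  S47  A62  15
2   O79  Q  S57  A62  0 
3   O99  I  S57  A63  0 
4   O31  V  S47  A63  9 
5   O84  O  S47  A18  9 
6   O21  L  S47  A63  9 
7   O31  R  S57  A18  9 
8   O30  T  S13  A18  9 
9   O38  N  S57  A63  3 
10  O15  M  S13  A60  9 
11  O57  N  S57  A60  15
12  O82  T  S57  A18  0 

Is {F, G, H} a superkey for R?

Rows 4 and 6 have the same {F, G, H} value (F=S47, G=A63, H=9) but are distinct tuples, so {F, G, H} does not determine every attribute — not a superkey.

No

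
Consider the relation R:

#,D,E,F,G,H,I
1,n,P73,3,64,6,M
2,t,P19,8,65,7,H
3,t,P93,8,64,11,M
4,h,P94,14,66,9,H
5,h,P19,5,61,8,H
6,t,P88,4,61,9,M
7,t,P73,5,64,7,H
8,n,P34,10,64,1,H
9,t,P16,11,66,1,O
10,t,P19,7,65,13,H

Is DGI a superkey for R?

No

Rows 2 and 10 have the same DGI value (D=t, G=65, I=H) but are distinct tuples, so DGI does not determine every attribute — not a superkey.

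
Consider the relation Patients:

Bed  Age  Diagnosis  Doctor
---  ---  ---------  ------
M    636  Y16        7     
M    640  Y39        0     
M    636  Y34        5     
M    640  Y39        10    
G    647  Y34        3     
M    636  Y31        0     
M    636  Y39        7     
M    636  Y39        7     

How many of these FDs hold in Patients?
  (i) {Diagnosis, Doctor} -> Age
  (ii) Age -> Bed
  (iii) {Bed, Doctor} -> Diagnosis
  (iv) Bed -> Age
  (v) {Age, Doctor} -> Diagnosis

2

(i) {Diagnosis, Doctor} -> Age: every LHS value maps to a single RHS value — holds.
(ii) Age -> Bed: every LHS value maps to a single RHS value — holds.
(iii) {Bed, Doctor} -> Diagnosis: (Bed=M, Doctor=7): 3 rows → Diagnosis takes values {Y16, Y39} — violation; (Bed=M, Doctor=0): 2 rows → Diagnosis takes values {Y39, Y31} — violation — fails.
(iv) Bed -> Age: Bed=M: 7 rows → Age takes values {636, 640} — violation — fails.
(v) {Age, Doctor} -> Diagnosis: (Age=636, Doctor=7): 3 rows → Diagnosis takes values {Y16, Y39} — violation — fails.
2 of the 5 dependencies hold.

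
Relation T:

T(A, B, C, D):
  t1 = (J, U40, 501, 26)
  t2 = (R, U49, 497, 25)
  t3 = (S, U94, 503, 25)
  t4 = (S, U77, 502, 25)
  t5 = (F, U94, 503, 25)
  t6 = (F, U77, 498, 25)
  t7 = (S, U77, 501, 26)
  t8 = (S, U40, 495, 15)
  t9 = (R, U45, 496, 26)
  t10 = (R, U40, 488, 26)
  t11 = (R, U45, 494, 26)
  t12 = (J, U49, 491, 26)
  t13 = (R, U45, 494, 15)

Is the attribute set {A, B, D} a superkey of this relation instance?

Rows 9 and 11 have the same {A, B, D} value (A=R, B=U45, D=26) but are distinct tuples, so {A, B, D} does not determine every attribute — not a superkey.

No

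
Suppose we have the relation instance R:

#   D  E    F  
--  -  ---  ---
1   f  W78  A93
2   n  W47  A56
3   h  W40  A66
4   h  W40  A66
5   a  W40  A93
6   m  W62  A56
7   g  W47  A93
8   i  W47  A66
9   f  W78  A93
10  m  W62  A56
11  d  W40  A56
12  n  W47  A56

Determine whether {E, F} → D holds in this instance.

Yes

(E=W78, F=A93): rows 1, 9 → D = f, f ✓
(E=W47, F=A56): rows 2, 12 → D = n, n ✓
(E=W40, F=A66): rows 3, 4 → D = h, h ✓
(E=W40, F=A93): row 5 → D = a ✓
(E=W62, F=A56): rows 6, 10 → D = m, m ✓
(E=W47, F=A93): row 7 → D = g ✓
(E=W47, F=A66): row 8 → D = i ✓
(E=W40, F=A56): row 11 → D = d ✓
Every {E, F} value is associated with a single D value, so {E, F} → D holds.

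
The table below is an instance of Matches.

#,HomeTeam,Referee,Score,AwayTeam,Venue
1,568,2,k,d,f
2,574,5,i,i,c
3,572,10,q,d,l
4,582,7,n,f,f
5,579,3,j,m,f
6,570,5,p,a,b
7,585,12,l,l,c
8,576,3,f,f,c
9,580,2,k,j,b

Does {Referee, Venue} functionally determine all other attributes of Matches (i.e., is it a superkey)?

All 9 rows have distinct {Referee, Venue} values, so {Referee, Venue} → (all attributes) holds and {Referee, Venue} is a superkey.

Yes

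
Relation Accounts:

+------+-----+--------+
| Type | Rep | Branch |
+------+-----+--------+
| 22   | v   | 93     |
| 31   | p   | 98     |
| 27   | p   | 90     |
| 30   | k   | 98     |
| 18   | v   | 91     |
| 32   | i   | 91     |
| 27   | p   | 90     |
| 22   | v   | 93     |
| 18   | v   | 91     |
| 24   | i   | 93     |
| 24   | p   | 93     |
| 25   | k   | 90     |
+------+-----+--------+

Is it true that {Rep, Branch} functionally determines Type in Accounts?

(Rep=v, Branch=93): 2 rows → Type = 22, 22 ✓
(Rep=p, Branch=98): 1 row → Type = 31 ✓
(Rep=p, Branch=90): 2 rows → Type = 27, 27 ✓
(Rep=k, Branch=98): 1 row → Type = 30 ✓
(Rep=v, Branch=91): 2 rows → Type = 18, 18 ✓
(Rep=i, Branch=91): 1 row → Type = 32 ✓
(Rep=i, Branch=93): 1 row → Type = 24 ✓
(Rep=p, Branch=93): 1 row → Type = 24 ✓
(Rep=k, Branch=90): 1 row → Type = 25 ✓
Every {Rep, Branch} value is associated with a single Type value, so {Rep, Branch} → Type holds.

Yes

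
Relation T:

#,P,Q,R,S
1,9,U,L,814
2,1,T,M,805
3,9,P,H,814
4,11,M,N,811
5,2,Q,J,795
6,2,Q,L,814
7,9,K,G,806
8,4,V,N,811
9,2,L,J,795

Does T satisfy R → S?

R=L: rows 1, 6 → S = 814, 814 ✓
R=M: row 2 → S = 805 ✓
R=H: row 3 → S = 814 ✓
R=N: rows 4, 8 → S = 811, 811 ✓
R=J: rows 5, 9 → S = 795, 795 ✓
R=G: row 7 → S = 806 ✓
Every R value is associated with a single S value, so R → S holds.

Yes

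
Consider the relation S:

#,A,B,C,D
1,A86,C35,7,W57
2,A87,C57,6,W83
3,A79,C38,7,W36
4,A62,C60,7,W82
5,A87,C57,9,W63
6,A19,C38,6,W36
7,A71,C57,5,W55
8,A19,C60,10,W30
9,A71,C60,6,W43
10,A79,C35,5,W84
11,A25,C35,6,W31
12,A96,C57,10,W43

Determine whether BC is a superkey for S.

All 12 rows have distinct BC values, so BC → (all attributes) holds and BC is a superkey.

Yes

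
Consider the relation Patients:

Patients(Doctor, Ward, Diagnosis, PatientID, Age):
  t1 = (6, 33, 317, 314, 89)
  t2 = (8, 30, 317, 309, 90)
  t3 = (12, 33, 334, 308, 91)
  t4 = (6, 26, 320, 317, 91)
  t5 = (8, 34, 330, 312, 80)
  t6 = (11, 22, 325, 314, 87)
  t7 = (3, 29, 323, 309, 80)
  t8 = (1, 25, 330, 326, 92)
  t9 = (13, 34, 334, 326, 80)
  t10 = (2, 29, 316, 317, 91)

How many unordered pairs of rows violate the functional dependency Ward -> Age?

Ward=33: violating pairs (1,3) — 1 pair.
Ward=34: all 2 rows agree on Age — 0 pairs.
Ward=29: violating pairs (7,10) — 1 pair.

2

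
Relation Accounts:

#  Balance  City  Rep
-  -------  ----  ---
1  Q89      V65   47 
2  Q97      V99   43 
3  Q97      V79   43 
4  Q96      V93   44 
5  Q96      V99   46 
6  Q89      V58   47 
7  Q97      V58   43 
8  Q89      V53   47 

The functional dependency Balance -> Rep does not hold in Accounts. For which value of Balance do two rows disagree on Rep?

Balance=Q89: rows 1, 6, 8 → Rep = 47, 47, 47 ✓
Balance=Q97: rows 2, 3, 7 → Rep = 43, 43, 43 ✓
Balance=Q96: rows 4, 5 → Rep takes values {44, 46} — violation
The only Balance value with inconsistent Rep is Balance=Q96.

Q96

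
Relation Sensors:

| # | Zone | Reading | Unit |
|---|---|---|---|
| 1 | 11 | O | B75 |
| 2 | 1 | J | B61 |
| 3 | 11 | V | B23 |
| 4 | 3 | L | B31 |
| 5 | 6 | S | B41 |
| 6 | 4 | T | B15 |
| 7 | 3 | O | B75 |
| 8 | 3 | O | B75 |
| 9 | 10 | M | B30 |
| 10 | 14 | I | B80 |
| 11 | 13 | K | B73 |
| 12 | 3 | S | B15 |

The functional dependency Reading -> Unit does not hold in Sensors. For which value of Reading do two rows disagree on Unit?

Reading=O: rows 1, 7, 8 → Unit = B75, B75, B75 ✓
Reading=J: row 2 → Unit = B61 ✓
Reading=V: row 3 → Unit = B23 ✓
Reading=L: row 4 → Unit = B31 ✓
Reading=S: rows 5, 12 → Unit takes values {B41, B15} — violation
Reading=T: row 6 → Unit = B15 ✓
Reading=M: row 9 → Unit = B30 ✓
Reading=I: row 10 → Unit = B80 ✓
Reading=K: row 11 → Unit = B73 ✓
The only Reading value with inconsistent Unit is Reading=S.

S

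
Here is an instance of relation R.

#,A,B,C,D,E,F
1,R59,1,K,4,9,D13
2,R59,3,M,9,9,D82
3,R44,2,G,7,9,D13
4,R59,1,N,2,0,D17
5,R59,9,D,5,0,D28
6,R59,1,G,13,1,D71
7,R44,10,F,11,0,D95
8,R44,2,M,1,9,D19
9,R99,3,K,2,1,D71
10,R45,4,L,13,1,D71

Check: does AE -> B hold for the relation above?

(A=R59, E=9): rows 1, 2 → B takes values {1, 3} — violation
(A=R44, E=9): rows 3, 8 → B = 2, 2 ✓
(A=R59, E=0): rows 4, 5 → B takes values {1, 9} — violation
(A=R59, E=1): row 6 → B = 1 ✓
(A=R44, E=0): row 7 → B = 10 ✓
(A=R99, E=1): row 9 → B = 3 ✓
(A=R45, E=1): row 10 → B = 4 ✓
Two rows agree on AE but differ on B, so AE -> B does not hold.

No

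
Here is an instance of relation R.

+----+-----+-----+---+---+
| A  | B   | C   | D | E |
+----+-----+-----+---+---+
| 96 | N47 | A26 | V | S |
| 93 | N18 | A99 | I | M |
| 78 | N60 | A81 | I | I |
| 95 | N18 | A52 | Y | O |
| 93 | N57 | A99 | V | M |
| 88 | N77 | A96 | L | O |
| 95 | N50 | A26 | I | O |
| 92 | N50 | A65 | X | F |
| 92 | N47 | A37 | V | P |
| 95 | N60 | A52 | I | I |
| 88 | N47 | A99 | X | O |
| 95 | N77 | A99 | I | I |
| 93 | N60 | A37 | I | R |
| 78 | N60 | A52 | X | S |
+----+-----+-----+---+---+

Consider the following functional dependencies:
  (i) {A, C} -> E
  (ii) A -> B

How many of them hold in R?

0

(i) {A, C} -> E: (A=95, C=A52): 2 rows → E takes values {O, I} — violation — fails.
(ii) A -> B: A=93: 3 rows → B takes values {N18, N57, N60} — violation; A=95: 4 rows → B takes values {N18, N50, N60, N77} — violation; A=88: 2 rows → B takes values {N77, N47} — violation; A=92: 2 rows → B takes values {N50, N47} — violation — fails.
None of the 2 dependencies hold.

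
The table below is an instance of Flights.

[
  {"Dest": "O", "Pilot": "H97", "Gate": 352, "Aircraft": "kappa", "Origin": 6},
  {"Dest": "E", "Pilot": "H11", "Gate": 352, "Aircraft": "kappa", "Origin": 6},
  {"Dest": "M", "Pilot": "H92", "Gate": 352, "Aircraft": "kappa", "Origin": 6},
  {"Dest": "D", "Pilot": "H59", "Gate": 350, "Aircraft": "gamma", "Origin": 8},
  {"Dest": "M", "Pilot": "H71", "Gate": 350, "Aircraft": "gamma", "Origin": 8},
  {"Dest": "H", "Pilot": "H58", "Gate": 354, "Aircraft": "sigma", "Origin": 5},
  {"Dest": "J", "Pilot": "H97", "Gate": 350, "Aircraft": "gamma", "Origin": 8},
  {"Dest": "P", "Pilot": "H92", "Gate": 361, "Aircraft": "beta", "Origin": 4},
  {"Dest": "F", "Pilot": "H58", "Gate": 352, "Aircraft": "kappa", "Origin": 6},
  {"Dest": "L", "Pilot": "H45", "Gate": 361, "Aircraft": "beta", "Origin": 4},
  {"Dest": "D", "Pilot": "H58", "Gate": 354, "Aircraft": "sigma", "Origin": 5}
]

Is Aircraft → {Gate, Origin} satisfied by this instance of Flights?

Aircraft=kappa: 4 rows → {Gate,Origin} = (352, 6), (352, 6), (352, 6), (352, 6) ✓
Aircraft=gamma: 3 rows → {Gate,Origin} = (350, 8), (350, 8), (350, 8) ✓
Aircraft=sigma: 2 rows → {Gate,Origin} = (354, 5), (354, 5) ✓
Aircraft=beta: 2 rows → {Gate,Origin} = (361, 4), (361, 4) ✓
Every Aircraft value is associated with a single {Gate, Origin} value, so Aircraft → {Gate, Origin} holds.

Yes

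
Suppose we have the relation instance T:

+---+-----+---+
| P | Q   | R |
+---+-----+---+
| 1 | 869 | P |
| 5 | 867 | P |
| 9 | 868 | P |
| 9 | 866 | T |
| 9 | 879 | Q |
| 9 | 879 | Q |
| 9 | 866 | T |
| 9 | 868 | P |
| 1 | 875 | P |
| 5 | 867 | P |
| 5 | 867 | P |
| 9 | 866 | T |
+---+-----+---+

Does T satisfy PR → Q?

No

(P=1, R=P): 2 rows → Q takes values {869, 875} — violation
(P=5, R=P): 3 rows → Q = 867, 867, 867 ✓
(P=9, R=P): 2 rows → Q = 868, 868 ✓
(P=9, R=T): 3 rows → Q = 866, 866, 866 ✓
(P=9, R=Q): 2 rows → Q = 879, 879 ✓
Two rows agree on PR but differ on Q, so PR → Q does not hold.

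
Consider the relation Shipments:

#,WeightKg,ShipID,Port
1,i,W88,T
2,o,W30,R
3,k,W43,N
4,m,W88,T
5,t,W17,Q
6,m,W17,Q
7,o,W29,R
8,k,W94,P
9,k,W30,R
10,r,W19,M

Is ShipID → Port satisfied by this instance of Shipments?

ShipID=W88: rows 1, 4 → Port = T, T ✓
ShipID=W30: rows 2, 9 → Port = R, R ✓
ShipID=W43: row 3 → Port = N ✓
ShipID=W17: rows 5, 6 → Port = Q, Q ✓
ShipID=W29: row 7 → Port = R ✓
ShipID=W94: row 8 → Port = P ✓
ShipID=W19: row 10 → Port = M ✓
Every ShipID value is associated with a single Port value, so ShipID → Port holds.

Yes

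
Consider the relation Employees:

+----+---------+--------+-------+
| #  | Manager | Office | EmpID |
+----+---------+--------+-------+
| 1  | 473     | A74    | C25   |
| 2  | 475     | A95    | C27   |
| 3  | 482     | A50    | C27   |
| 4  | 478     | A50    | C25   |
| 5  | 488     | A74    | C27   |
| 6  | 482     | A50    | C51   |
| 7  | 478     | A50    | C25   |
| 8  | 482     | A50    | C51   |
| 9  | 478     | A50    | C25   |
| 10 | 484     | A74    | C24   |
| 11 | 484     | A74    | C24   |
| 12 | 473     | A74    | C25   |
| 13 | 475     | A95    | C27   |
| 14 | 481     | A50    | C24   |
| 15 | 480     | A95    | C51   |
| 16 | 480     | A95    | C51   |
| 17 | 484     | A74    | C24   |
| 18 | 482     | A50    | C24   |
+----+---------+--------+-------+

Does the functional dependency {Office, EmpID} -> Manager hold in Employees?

No

(Office=A74, EmpID=C25): rows 1, 12 → Manager = 473, 473 ✓
(Office=A95, EmpID=C27): rows 2, 13 → Manager = 475, 475 ✓
(Office=A50, EmpID=C27): row 3 → Manager = 482 ✓
(Office=A50, EmpID=C25): rows 4, 7, 9 → Manager = 478, 478, 478 ✓
(Office=A74, EmpID=C27): row 5 → Manager = 488 ✓
(Office=A50, EmpID=C51): rows 6, 8 → Manager = 482, 482 ✓
(Office=A74, EmpID=C24): rows 10, 11, 17 → Manager = 484, 484, 484 ✓
(Office=A50, EmpID=C24): rows 14, 18 → Manager takes values {481, 482} — violation
(Office=A95, EmpID=C51): rows 15, 16 → Manager = 480, 480 ✓
Two rows agree on {Office, EmpID} but differ on Manager, so {Office, EmpID} -> Manager does not hold.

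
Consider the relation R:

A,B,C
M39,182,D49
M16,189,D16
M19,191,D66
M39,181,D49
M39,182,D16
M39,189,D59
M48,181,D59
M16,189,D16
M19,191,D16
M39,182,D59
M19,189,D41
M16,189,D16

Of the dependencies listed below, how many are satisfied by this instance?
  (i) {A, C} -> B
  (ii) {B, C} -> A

(i) {A, C} -> B: (A=M39, C=D49): 2 rows → B takes values {182, 181} — violation; (A=M39, C=D59): 2 rows → B takes values {189, 182} — violation — fails.
(ii) {B, C} -> A: every LHS value maps to a single RHS value — holds.
1 of the 2 dependencies holds.

1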